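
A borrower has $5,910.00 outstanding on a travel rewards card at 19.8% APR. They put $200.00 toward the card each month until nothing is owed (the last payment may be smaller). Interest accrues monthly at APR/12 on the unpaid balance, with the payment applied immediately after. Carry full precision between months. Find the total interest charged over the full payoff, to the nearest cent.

Monthly rate r = 19.8%/12 = 1.65% = 0.0165.
Payoff takes n = ⌈−ln(1 − rB₀/P)/ln(1+r)⌉ = ⌈40.855⌉ = 41 payments; the last is $171.13.
Total paid = 40·$200.00 + $171.13 = $8,171.13.
Total interest = total paid − principal = $8,171.13 − $5,910.00 = $2,261.13.

$2,261.13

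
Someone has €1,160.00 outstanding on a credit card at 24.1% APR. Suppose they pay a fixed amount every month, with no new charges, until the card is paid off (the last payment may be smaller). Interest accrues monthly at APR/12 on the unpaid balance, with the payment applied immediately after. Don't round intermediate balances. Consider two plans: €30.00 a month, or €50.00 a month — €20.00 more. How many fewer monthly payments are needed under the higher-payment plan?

44 fewer payments

Monthly rate r = 24.1%/12 = 2.00833% = 0.0200833.
At €30.00/mo: n = ⌈−ln(1 − rB₀/P)/ln(1+r)⌉ = 76 payments (last €11.03); total interest = total paid − €1,160.00 = €1,101.03.
At €50.00/mo: 32 payments (last €27.33); total interest €417.33.
Payments saved = 76 − 32 = 44.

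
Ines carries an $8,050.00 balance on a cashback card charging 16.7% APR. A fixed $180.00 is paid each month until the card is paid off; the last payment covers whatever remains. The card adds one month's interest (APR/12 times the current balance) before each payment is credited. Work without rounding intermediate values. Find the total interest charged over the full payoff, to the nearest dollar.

$4,634

Monthly rate r = 16.7%/12 = 1.39167% = 0.0139167.
Payoff takes n = ⌈−ln(1 − rB₀/P)/ln(1+r)⌉ = ⌈70.465⌉ = 71 payments; the last is $84.03.
Total paid = 70·$180.00 + $84.03 = $12,684.03.
Total interest = total paid − principal = $12,684.03 − $8,050.00 = $4,634.03.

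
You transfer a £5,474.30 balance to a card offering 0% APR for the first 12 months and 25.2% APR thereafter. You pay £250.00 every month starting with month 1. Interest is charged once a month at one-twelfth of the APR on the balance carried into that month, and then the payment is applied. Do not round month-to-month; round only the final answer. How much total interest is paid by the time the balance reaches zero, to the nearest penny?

Promo months 1–12 at r₀ = 0%/12 = 0; months 13+ at r₁ = 25.2%/12 = 0.021.
After month 12 (no interest yet): B = £5,474.30 − 12·£250.00 = £2,474.30.
Then at r₁ with £250.00/mo: n₂ = −ln(1 − r₁·B/P)/ln(1+r₁) ≈ 11.21 → 12 more payments.
Total paid = 23·£250.00 + £53.19 = £5,803.19; interest = £5,803.19 − £5,474.30 = £328.89.

£328.89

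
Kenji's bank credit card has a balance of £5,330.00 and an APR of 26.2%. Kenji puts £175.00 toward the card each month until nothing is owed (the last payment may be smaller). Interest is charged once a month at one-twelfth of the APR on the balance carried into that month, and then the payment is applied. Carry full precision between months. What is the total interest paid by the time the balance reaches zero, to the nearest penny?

Monthly rate r = 26.2%/12 = 2.18333% = 0.0218333.
Payoff takes n = ⌈−ln(1 − rB₀/P)/ln(1+r)⌉ = ⌈50.632⌉ = 51 payments; the last is £111.02.
Total paid = 50·£175.00 + £111.02 = £8,861.02.
Total interest = total paid − principal = £8,861.02 − £5,330.00 = £3,531.02.

£3,531.02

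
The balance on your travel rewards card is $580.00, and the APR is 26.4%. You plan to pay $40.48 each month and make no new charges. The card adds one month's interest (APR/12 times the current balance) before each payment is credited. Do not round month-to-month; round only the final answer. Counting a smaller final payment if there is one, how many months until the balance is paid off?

18 months

Monthly rate r = 26.4%/12 = 2.2% = 0.022.
Recurrence: B ← B·(1+r) − $40.48.
Month 1: interest $12.76; balance after payment $552.28.
Month 2: interest $12.15; balance after payment $523.95.
Closed form: n = −ln(1 − rB₀/P)/ln(1+r) = −ln(0.68478)/ln(1.022) ≈ 17.400, so the balance reaches zero during payment 18.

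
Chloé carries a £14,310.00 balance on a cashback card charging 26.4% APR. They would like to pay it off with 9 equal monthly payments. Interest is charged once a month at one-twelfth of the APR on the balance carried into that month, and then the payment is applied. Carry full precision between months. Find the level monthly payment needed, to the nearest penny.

£1,769.97

Monthly rate r = 26.4%/12 = 2.2% = 0.022.
Level-payment amortization: P = B₀·r / (1 − (1+r)^(−n)) = 14310.00·0.022 / (1 − 1.022^(−9)).
Denominator 1 − (1+r)^(−9) = 0.177867271.
P = 314.82 / 0.177867271 ≈ 1769.97.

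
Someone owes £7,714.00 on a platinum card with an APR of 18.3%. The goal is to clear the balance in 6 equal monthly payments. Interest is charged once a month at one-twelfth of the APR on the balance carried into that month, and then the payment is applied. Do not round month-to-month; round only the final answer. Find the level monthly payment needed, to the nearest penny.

£1,355.15

Monthly rate r = 18.3%/12 = 1.525% = 0.01525.
Level-payment amortization: P = B₀·r / (1 − (1+r)^(−n)) = 7714.00·0.01525 / (1 − 1.01525^(−6)).
Denominator 1 − (1+r)^(−6) = 0.0868081833.
P = 117.639 / 0.0868081833 ≈ 1355.15.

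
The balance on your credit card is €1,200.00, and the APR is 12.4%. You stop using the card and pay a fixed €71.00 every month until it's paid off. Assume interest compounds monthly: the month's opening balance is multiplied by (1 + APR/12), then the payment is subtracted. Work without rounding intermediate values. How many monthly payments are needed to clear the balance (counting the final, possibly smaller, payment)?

19 payments

Monthly rate r = 12.4%/12 = 1.03333% = 0.0103333.
Recurrence: B ← B·(1+r) − €71.00.
Month 1: interest €12.40; balance after payment €1,141.40.
Month 2: interest €11.79; balance after payment €1,082.19.
Closed form: n = −ln(1 − rB₀/P)/ln(1+r) = −ln(0.82535)/ln(1.01033) ≈ 18.671, so the balance reaches zero during payment 19.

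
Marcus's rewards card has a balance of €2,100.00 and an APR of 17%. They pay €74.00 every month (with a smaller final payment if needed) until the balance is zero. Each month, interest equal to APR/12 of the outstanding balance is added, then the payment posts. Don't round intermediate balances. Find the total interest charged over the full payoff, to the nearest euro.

Monthly rate r = 17%/12 = 1.41667% = 0.0141667.
Payoff takes n = ⌈−ln(1 − rB₀/P)/ln(1+r)⌉ = ⌈36.554⌉ = 37 payments; the last is €41.10.
Total paid = 36·€74.00 + €41.10 = €2,705.10.
Total interest = total paid − principal = €2,705.10 − €2,100.00 = €605.10.

€605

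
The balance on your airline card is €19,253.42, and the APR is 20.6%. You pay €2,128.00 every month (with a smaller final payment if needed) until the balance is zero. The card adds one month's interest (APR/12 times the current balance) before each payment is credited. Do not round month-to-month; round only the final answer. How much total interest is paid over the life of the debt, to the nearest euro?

Monthly rate r = 20.6%/12 = 1.71667% = 0.0171667.
Payoff takes n = ⌈−ln(1 − rB₀/P)/ln(1+r)⌉ = ⌈9.917⌉ = 10 payments; the last is €1,952.52.
Total paid = 9·€2,128.00 + €1,952.52 = €21,104.52.
Total interest = total paid − principal = €21,104.52 − €19,253.42 = €1,851.10.

€1,851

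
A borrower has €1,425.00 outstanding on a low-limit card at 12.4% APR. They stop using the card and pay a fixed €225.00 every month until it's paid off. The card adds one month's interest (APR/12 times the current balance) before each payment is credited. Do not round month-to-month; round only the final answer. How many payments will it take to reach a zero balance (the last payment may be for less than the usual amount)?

7 months

Monthly rate r = 12.4%/12 = 1.03333% = 0.0103333.
Recurrence: B ← B·(1+r) − €225.00.
Month 1: interest €14.72; balance after payment €1,214.72.
Month 2: interest €12.55; balance after payment €1,002.28.
Closed form: n = −ln(1 − rB₀/P)/ln(1+r) = −ln(0.93456)/ln(1.01033) ≈ 6.584, so the balance reaches zero during payment 7.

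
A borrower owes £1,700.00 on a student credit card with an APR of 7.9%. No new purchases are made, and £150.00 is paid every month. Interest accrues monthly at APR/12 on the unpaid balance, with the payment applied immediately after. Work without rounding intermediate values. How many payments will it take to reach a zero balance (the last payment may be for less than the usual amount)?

12 payments

Monthly rate r = 7.9%/12 = 0.658333% = 0.00658333.
Recurrence: B ← B·(1+r) − £150.00.
Month 1: interest £11.19; balance after payment £1,561.19.
Month 2: interest £10.28; balance after payment £1,421.47.
Closed form: n = −ln(1 − rB₀/P)/ln(1+r) = −ln(0.92539)/ln(1.00658) ≈ 11.817, so the balance reaches zero during payment 12.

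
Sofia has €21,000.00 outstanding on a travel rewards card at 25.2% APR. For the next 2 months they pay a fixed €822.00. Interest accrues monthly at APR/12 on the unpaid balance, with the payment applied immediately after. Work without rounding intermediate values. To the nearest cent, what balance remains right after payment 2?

Monthly rate r = 25.2%/12 = 2.1% = 0.021.
Each month: B ← B·(1+r) − €822.00.
Month 1: interest €441.00; balance after payment €20,619.00.
Month 2: interest €433.00; balance after payment €20,230.00.

€20,230.00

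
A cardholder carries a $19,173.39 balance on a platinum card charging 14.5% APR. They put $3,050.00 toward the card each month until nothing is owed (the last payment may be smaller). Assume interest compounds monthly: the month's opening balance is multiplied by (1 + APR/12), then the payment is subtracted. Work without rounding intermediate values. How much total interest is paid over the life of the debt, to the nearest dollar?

$892

Monthly rate r = 14.5%/12 = 1.20833% = 0.0120833.
Payoff takes n = ⌈−ln(1 − rB₀/P)/ln(1+r)⌉ = ⌈6.577⌉ = 7 payments; the last is $1,765.41.
Total paid = 6·$3,050.00 + $1,765.41 = $20,065.41.
Total interest = total paid − principal = $20,065.41 − $19,173.39 = $892.02.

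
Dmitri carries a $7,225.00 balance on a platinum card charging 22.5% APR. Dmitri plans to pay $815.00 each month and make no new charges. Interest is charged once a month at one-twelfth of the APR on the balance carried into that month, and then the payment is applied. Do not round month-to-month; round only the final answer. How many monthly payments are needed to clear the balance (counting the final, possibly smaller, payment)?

Monthly rate r = 22.5%/12 = 1.875% = 0.01875.
Recurrence: B ← B·(1+r) − $815.00.
Month 1: interest $135.47; balance after payment $6,545.47.
Month 2: interest $122.73; balance after payment $5,853.20.
Closed form: n = −ln(1 − rB₀/P)/ln(1+r) = −ln(0.83378)/ln(1.01875) ≈ 9.786, so the balance reaches zero during payment 10.

10 payments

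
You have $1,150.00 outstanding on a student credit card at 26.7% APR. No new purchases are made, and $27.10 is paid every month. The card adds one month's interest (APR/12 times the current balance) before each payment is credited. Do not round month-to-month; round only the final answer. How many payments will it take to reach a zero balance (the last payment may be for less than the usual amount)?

132 months

Monthly rate r = 26.7%/12 = 2.225% = 0.02225.
Recurrence: B ← B·(1+r) − $27.10.
Month 1: interest $25.59; balance after payment $1,148.49.
Month 2: interest $25.55; balance after payment $1,146.94.
Closed form: n = −ln(1 − rB₀/P)/ln(1+r) = −ln(0.055812)/ln(1.02225) ≈ 131.135, so the balance reaches zero during payment 132.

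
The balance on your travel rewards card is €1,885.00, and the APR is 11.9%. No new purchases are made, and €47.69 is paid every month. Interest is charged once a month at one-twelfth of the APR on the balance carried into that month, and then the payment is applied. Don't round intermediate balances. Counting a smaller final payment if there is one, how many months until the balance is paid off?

Monthly rate r = 11.9%/12 = 0.991667% = 0.00991667.
Recurrence: B ← B·(1+r) − €47.69.
Month 1: interest €18.69; balance after payment €1,856.00.
Month 2: interest €18.41; balance after payment €1,826.72.
Closed form: n = −ln(1 − rB₀/P)/ln(1+r) = −ln(0.60803)/ln(1.00992) ≈ 50.419, so the balance reaches zero during payment 51.

51 payments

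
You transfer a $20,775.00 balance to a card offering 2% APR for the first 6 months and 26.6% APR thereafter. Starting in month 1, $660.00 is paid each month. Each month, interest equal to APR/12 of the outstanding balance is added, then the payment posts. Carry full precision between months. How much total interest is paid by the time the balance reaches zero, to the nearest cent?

$8,676.87

Promo months 1–6 at r₀ = 2%/12 = 0.00166667; months 7+ at r₁ = 26.6%/12 = 0.0221667.
After month 6: iterate B ← B·(1+r₀) − $660.00 for 6 months → $17,007.08.
Then at r₁ with $660.00/mo: n₂ = −ln(1 − r₁·B/P)/ln(1+r₁) ≈ 38.62 → 39 more payments.
Total paid = 44·$660.00 + $411.87 = $29,451.87; interest = $29,451.87 − $20,775.00 = $8,676.87.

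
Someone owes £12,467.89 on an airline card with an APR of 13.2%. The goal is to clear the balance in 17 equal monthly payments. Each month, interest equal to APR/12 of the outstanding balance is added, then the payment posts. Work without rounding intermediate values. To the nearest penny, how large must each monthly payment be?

£808.13

Monthly rate r = 13.2%/12 = 1.1% = 0.011.
Level-payment amortization: P = B₀·r / (1 − (1+r)^(−n)) = 12467.89·0.011 / (1 − 1.011^(−17)).
Denominator 1 − (1+r)^(−17) = 0.169708953.
P = 137.147 / 0.169708953 ≈ 808.13.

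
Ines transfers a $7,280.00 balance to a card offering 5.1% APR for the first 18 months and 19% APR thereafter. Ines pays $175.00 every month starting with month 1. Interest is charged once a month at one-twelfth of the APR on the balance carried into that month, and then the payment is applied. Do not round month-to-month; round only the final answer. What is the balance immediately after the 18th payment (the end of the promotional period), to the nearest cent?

Promo months 1–18 at r₀ = 5.1%/12 = 0.00425; months 19+ at r₁ = 19%/12 = 0.0158333.
After month 18: iterate B ← B·(1+r₀) − $175.00 for 18 months → $4,591.09.

$4,591.09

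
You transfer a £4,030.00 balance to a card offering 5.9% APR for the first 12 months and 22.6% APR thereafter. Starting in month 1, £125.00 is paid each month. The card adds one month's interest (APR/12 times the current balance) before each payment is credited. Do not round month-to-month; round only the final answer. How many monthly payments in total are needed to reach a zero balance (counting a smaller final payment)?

41 months

Promo months 1–12 at r₀ = 5.9%/12 = 0.00491667; months 13+ at r₁ = 22.6%/12 = 0.0188333.
After month 12: iterate B ← B·(1+r₀) − £125.00 for 12 months → £2,733.07.
Then at r₁ with £125.00/mo: n₂ = −ln(1 − r₁·B/P)/ln(1+r₁) ≈ 28.44 → 29 more payments.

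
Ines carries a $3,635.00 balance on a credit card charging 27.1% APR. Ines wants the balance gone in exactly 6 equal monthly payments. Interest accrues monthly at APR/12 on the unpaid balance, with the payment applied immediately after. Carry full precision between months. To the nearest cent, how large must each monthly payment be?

Monthly rate r = 27.1%/12 = 2.25833% = 0.0225833.
Level-payment amortization: P = B₀·r / (1 − (1+r)^(−n)) = 3635.00·0.0225833 / (1 − 1.02258^(−6)).
Denominator 1 − (1+r)^(−6) = 0.125403491.
P = 82.0904 / 0.125403491 ≈ 654.61.

$654.61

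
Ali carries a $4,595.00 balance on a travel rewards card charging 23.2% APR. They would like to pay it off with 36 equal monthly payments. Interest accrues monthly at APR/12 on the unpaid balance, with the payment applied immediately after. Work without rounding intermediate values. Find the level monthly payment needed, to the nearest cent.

$178.35

Monthly rate r = 23.2%/12 = 1.93333% = 0.0193333.
Level-payment amortization: P = B₀·r / (1 − (1+r)^(−n)) = 4595.00·0.0193333 / (1 − 1.01933^(−36)).
Denominator 1 − (1+r)^(−36) = 0.498101554.
P = 88.8367 / 0.498101554 ≈ 178.35.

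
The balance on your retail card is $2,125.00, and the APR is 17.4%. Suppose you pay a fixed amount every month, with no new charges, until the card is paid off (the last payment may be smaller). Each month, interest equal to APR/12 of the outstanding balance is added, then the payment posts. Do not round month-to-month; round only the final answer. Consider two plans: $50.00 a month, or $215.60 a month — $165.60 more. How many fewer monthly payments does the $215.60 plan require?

Monthly rate r = 17.4%/12 = 1.45% = 0.0145.
At $50.00/mo: n = ⌈−ln(1 − rB₀/P)/ln(1+r)⌉ = 67 payments (last $26.61); total interest = total paid − $2,125.00 = $1,201.61.
At $215.60/mo: 11 payments (last $153.97); total interest $184.97.
Payments saved = 67 − 11 = 56.

56 fewer payments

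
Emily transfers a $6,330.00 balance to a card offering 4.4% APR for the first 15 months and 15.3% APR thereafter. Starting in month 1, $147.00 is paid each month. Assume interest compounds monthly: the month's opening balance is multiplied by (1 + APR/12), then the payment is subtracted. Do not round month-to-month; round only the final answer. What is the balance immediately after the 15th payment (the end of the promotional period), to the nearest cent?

$4,424.73

Promo months 1–15 at r₀ = 4.4%/12 = 0.00366667; months 16+ at r₁ = 15.3%/12 = 0.01275.
After month 15: iterate B ← B·(1+r₀) − $147.00 for 15 months → $4,424.73.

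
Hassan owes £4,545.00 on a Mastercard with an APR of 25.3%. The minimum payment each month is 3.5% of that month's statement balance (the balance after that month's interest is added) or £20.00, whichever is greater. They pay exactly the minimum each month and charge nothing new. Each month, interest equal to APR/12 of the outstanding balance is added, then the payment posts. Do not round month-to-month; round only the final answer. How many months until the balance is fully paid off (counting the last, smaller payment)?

Monthly rate r = 25.3%/12 = 2.10833% = 0.0210833.
While 3.5% of the post-interest balance exceeds £20.00, each month B ← (B·(1+r))·(1 − 0.035), i.e. B shrinks by the factor (1+r)·0.965 = 0.98535.
This holds for months 1–142. Entering month 143 the balance is £558.60; 3.5% of the post-interest balance is now below £20.00, so the flat £20.00 minimum applies from here.
From month 143 a fixed £20.00 at rate r clears £558.60 in 43 more payments. Total: 142 + 43 = 185 months.

185 months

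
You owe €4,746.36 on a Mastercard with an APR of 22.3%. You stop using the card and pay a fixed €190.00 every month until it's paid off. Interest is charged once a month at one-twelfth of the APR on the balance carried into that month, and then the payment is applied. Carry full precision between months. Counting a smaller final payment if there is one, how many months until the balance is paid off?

34 months

Monthly rate r = 22.3%/12 = 1.85833% = 0.0185833.
Recurrence: B ← B·(1+r) − €190.00.
Month 1: interest €88.20; balance after payment €4,644.56.
Month 2: interest €86.31; balance after payment €4,540.87.
Closed form: n = −ln(1 − rB₀/P)/ln(1+r) = −ln(0.53577)/ln(1.01858) ≈ 33.892, so the balance reaches zero during payment 34.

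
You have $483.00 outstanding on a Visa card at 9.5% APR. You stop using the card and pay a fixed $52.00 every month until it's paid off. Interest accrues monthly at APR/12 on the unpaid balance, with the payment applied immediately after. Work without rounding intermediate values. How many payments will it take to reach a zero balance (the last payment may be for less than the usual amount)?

10 months

Monthly rate r = 9.5%/12 = 0.791667% = 0.00791667.
Recurrence: B ← B·(1+r) − $52.00.
Month 1: interest $3.82; balance after payment $434.82.
Month 2: interest $3.44; balance after payment $386.27.
Closed form: n = −ln(1 − rB₀/P)/ln(1+r) = −ln(0.92647)/ln(1.00792) ≈ 9.686, so the balance reaches zero during payment 10.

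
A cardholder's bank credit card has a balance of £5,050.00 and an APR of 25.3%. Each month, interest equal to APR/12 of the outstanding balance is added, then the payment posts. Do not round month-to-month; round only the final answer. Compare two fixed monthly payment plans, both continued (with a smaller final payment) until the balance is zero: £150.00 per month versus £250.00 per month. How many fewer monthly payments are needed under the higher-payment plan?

Monthly rate r = 25.3%/12 = 2.10833% = 0.0210833.
At £150.00/mo: n = ⌈−ln(1 − rB₀/P)/ln(1+r)⌉ = 60 payments (last £45.04); total interest = total paid − £5,050.00 = £3,845.04.
At £250.00/mo: 27 payments (last £149.86); total interest £1,599.86.
Payments saved = 60 − 27 = 33.

33 fewer payments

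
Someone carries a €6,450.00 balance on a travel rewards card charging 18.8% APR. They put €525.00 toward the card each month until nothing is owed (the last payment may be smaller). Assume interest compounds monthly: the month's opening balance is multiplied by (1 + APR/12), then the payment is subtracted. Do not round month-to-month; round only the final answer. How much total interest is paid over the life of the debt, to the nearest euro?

€771

Monthly rate r = 18.8%/12 = 1.56667% = 0.0156667.
Payoff takes n = ⌈−ln(1 − rB₀/P)/ln(1+r)⌉ = ⌈13.752⌉ = 14 payments; the last is €395.73.
Total paid = 13·€525.00 + €395.73 = €7,220.73.
Total interest = total paid − principal = €7,220.73 − €6,450.00 = €770.73.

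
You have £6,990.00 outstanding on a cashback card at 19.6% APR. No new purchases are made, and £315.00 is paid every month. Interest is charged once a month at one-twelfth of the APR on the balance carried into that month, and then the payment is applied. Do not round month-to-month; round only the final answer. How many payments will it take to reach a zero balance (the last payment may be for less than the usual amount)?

Monthly rate r = 19.6%/12 = 1.63333% = 0.0163333.
Recurrence: B ← B·(1+r) − £315.00.
Month 1: interest £114.17; balance after payment £6,789.17.
Month 2: interest £110.89; balance after payment £6,585.06.
Closed form: n = −ln(1 − rB₀/P)/ln(1+r) = −ln(0.63756)/ln(1.01633) ≈ 27.782, so the balance reaches zero during payment 28.

28 payments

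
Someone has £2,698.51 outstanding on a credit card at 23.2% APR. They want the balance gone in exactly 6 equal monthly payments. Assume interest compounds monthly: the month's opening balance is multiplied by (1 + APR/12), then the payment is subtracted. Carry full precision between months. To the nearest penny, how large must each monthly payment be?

Monthly rate r = 23.2%/12 = 1.93333% = 0.0193333.
Level-payment amortization: P = B₀·r / (1 − (1+r)^(−n)) = 2698.51·0.0193333 / (1 − 1.01933^(−6)).
Denominator 1 − (1+r)^(−6) = 0.108538397.
P = 52.1712 / 0.108538397 ≈ 480.67.

£480.67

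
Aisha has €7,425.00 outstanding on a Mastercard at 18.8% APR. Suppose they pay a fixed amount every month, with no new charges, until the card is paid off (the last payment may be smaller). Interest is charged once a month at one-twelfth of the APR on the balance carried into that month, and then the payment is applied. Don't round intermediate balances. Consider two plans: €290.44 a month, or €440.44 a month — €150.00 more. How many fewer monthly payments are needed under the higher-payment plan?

13 fewer payments

Monthly rate r = 18.8%/12 = 1.56667% = 0.0156667.
At €290.44/mo: n = ⌈−ln(1 − rB₀/P)/ln(1+r)⌉ = 33 payments (last €266.12); total interest = total paid − €7,425.00 = €2,135.20.
At €440.44/mo: 20 payments (last €321.31); total interest €1,264.67.
Payments saved = 33 − 20 = 13.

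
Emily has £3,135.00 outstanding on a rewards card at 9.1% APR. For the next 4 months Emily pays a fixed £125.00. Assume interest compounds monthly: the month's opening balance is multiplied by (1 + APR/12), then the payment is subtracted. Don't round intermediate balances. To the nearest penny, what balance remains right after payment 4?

£2,725.47

Monthly rate r = 9.1%/12 = 0.758333% = 0.00758333.
Each month: B ← B·(1+r) − £125.00.
Month 1: interest £23.77; balance after payment £3,033.77.
Month 2: interest £23.01; balance after payment £2,931.78.
Month 3: interest £22.23; balance after payment £2,829.01.
Month 4: interest £21.45; balance after payment £2,725.47.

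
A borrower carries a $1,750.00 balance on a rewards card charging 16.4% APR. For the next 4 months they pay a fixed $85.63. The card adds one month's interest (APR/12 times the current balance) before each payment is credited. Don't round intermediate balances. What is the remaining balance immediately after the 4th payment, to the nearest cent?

Monthly rate r = 16.4%/12 = 1.36667% = 0.0136667.
Each month: B ← B·(1+r) − $85.63.
Month 1: interest $23.92; balance after payment $1,688.29.
Month 2: interest $23.07; balance after payment $1,625.73.
Month 3: interest $22.22; balance after payment $1,562.32.
Month 4: interest $21.35; balance after payment $1,498.04.

$1,498.04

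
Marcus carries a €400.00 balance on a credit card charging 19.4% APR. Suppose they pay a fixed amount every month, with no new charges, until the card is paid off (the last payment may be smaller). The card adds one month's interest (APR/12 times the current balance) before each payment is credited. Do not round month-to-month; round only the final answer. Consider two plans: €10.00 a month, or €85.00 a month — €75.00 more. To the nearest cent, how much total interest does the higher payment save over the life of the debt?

Monthly rate r = 19.4%/12 = 1.61667% = 0.0161667.
At €10.00/mo: n = ⌈−ln(1 − rB₀/P)/ln(1+r)⌉ = 65 payments (last €8.71); total interest = total paid − €400.00 = €248.71.
At €85.00/mo: 5 payments (last €79.43); total interest €19.43.
Interest saved = €248.71 − €19.43 = €229.28.

€229.28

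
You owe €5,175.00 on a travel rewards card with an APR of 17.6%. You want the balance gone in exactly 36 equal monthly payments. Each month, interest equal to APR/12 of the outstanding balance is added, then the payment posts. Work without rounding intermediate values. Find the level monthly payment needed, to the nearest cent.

Monthly rate r = 17.6%/12 = 1.46667% = 0.0146667.
Level-payment amortization: P = B₀·r / (1 − (1+r)^(−n)) = 5175.00·0.0146667 / (1 − 1.01467^(−36)).
Denominator 1 − (1+r)^(−36) = 0.407950746.
P = 75.9 / 0.407950746 ≈ 186.05.

€186.05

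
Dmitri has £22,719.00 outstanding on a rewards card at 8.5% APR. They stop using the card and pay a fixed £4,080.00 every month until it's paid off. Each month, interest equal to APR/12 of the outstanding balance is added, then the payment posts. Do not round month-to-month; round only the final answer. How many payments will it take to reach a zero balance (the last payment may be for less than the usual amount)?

Monthly rate r = 8.5%/12 = 0.708333% = 0.00708333.
Recurrence: B ← B·(1+r) − £4,080.00.
Month 1: interest £160.93; balance after payment £18,799.93.
Month 2: interest £133.17; balance after payment £14,853.09.
Month 3: interest £105.21; balance after payment £10,878.30.
Month 4: interest £77.05; balance after payment £6,875.36.
Month 5: interest £48.70; balance after payment £2,844.06.
Month 6: interest £20.15; balance after payment £0.00.

6 payments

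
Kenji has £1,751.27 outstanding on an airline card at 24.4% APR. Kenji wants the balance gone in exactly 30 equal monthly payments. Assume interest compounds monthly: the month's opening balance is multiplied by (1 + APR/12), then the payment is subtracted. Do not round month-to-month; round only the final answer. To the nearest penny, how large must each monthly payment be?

£78.55

Monthly rate r = 24.4%/12 = 2.03333% = 0.0203333.
Level-payment amortization: P = B₀·r / (1 − (1+r)^(−n)) = 1751.27·0.0203333 / (1 − 1.02033^(−30)).
Denominator 1 − (1+r)^(−30) = 0.45331425.
P = 35.6092 / 0.45331425 ≈ 78.55.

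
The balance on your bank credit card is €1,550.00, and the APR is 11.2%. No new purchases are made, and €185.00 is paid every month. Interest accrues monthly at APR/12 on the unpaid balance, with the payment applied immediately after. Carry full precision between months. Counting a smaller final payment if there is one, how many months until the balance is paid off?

Monthly rate r = 11.2%/12 = 0.933333% = 0.00933333.
Recurrence: B ← B·(1+r) − €185.00.
Month 1: interest €14.47; balance after payment €1,379.47.
Month 2: interest €12.88; balance after payment €1,207.34.
Closed form: n = −ln(1 − rB₀/P)/ln(1+r) = −ln(0.9218)/ln(1.00933) ≈ 8.765, so the balance reaches zero during payment 9.

9 payments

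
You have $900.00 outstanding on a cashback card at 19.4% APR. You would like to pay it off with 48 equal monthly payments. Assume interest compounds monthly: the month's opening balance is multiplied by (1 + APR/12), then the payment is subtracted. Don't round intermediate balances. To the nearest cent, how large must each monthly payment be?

Monthly rate r = 19.4%/12 = 1.61667% = 0.0161667.
Level-payment amortization: P = B₀·r / (1 − (1+r)^(−n)) = 900.00·0.0161667 / (1 − 1.01617^(−48)).
Denominator 1 − (1+r)^(−48) = 0.536891601.
P = 14.55 / 0.536891601 ≈ 27.10.

$27.10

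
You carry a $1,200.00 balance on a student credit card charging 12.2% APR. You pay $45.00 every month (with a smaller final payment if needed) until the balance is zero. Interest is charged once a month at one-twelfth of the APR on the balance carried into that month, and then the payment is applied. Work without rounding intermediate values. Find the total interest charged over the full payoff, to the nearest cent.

Monthly rate r = 12.2%/12 = 1.01667% = 0.0101667.
Payoff takes n = ⌈−ln(1 − rB₀/P)/ln(1+r)⌉ = ⌈31.263⌉ = 32 payments; the last is $11.87.
Total paid = 31·$45.00 + $11.87 = $1,406.87.
Total interest = total paid − principal = $1,406.87 − $1,200.00 = $206.87.

$206.87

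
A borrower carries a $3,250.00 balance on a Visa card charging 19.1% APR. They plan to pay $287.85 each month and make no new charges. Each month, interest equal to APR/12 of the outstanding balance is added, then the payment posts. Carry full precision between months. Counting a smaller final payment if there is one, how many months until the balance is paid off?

13 months

Monthly rate r = 19.1%/12 = 1.59167% = 0.0159167.
Recurrence: B ← B·(1+r) − $287.85.
Month 1: interest $51.73; balance after payment $3,013.88.
Month 2: interest $47.97; balance after payment $2,774.00.
Closed form: n = −ln(1 − rB₀/P)/ln(1+r) = −ln(0.82029)/ln(1.01592) ≈ 12.545, so the balance reaches zero during payment 13.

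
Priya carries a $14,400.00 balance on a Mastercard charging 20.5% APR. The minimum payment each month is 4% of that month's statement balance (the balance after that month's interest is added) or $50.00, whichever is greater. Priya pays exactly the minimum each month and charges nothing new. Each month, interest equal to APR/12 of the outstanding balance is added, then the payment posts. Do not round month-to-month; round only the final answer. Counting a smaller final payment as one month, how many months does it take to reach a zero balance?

136 months

Monthly rate r = 20.5%/12 = 1.70833% = 0.0170833.
While 4% of the post-interest balance exceeds $50.00, each month B ← (B·(1+r))·(1 − 0.04), i.e. B shrinks by the factor (1+r)·0.96 = 0.9764.
This holds for months 1–104. Entering month 105 the balance is $1,201.30; 4% of the post-interest balance is now below $50.00, so the flat $50.00 minimum applies from here.
From month 105 a fixed $50.00 at rate r clears $1,201.30 in 32 more payments. Total: 104 + 32 = 136 months.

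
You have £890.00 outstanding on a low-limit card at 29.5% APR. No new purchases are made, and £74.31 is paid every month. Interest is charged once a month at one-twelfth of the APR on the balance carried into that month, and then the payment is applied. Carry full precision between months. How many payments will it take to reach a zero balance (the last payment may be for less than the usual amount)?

Monthly rate r = 29.5%/12 = 2.45833% = 0.0245833.
Recurrence: B ← B·(1+r) − £74.31.
Month 1: interest £21.88; balance after payment £837.57.
Month 2: interest £20.59; balance after payment £783.85.
Closed form: n = −ln(1 − rB₀/P)/ln(1+r) = −ln(0.70557)/ln(1.02458) ≈ 14.360, so the balance reaches zero during payment 15.

15 months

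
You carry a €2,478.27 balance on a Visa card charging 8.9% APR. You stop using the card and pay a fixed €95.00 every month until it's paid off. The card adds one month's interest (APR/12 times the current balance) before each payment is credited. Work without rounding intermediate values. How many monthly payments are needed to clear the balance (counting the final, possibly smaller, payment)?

Monthly rate r = 8.9%/12 = 0.741667% = 0.00741667.
Recurrence: B ← B·(1+r) − €95.00.
Month 1: interest €18.38; balance after payment €2,401.65.
Month 2: interest €17.81; balance after payment €2,324.46.
Closed form: n = −ln(1 − rB₀/P)/ln(1+r) = −ln(0.80652)/ln(1.00742) ≈ 29.100, so the balance reaches zero during payment 30.

30 payments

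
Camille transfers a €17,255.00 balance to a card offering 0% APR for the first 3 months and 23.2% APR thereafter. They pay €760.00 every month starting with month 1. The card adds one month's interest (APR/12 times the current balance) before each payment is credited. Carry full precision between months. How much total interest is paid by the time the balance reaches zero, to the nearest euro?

€4,059

Promo months 1–3 at r₀ = 0%/12 = 0; months 4+ at r₁ = 23.2%/12 = 0.0193333.
After month 3 (no interest yet): B = €17,255.00 − 3·€760.00 = €14,975.00.
Then at r₁ with €760.00/mo: n₂ = −ln(1 − r₁·B/P)/ln(1+r₁) ≈ 25.04 → 26 more payments.
Total paid = 28·€760.00 + €33.54 = €21,313.54; interest = €21,313.54 − €17,255.00 = €4,058.54.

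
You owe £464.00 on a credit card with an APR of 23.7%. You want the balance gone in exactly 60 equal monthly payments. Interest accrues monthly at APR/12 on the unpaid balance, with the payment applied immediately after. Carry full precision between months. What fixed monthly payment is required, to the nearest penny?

£13.27

Monthly rate r = 23.7%/12 = 1.975% = 0.01975.
Level-payment amortization: P = B₀·r / (1 − (1+r)^(−n)) = 464.00·0.01975 / (1 − 1.01975^(−60)).
Denominator 1 − (1+r)^(−60) = 0.690701965.
P = 9.164 / 0.690701965 ≈ 13.27.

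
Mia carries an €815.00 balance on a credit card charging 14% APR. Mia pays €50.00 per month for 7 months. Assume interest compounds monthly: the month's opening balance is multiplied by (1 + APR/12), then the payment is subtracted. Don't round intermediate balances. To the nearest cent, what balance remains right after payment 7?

Monthly rate r = 14%/12 = 1.16667% = 0.0116667.
Each month: B ← B·(1+r) − €50.00.
Month 1: interest €9.51; balance after payment €774.51.
Month 2: interest €9.04; balance after payment €733.54.
Month 3: interest €8.56; balance after payment €692.10.
Month 4: interest €8.07; balance after payment €650.18.
Month 5: interest €7.59; balance after payment €607.76.
Month 6: interest €7.09; balance after payment €564.85.
Month 7: interest €6.59; balance after payment €521.44.

€521.44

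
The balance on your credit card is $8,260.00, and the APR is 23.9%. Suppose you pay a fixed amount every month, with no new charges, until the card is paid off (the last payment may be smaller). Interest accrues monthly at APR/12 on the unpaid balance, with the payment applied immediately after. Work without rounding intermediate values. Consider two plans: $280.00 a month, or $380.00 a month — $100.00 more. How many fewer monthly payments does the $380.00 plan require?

16 fewer payments

Monthly rate r = 23.9%/12 = 1.99167% = 0.0199167.
At $280.00/mo: n = ⌈−ln(1 − rB₀/P)/ln(1+r)⌉ = 45 payments (last $254.37); total interest = total paid − $8,260.00 = $4,314.37.
At $380.00/mo: 29 payments (last $291.22); total interest $2,671.22.
Payments saved = 45 − 29 = 16.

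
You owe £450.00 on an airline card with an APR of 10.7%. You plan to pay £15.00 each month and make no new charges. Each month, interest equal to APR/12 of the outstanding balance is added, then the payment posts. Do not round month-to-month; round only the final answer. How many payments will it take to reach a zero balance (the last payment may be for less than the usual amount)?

Monthly rate r = 10.7%/12 = 0.891667% = 0.00891667.
Recurrence: B ← B·(1+r) − £15.00.
Month 1: interest £4.01; balance after payment £439.01.
Month 2: interest £3.91; balance after payment £427.93.
Closed form: n = −ln(1 − rB₀/P)/ln(1+r) = −ln(0.7325)/ln(1.00892) ≈ 35.067, so the balance reaches zero during payment 36.

36 payments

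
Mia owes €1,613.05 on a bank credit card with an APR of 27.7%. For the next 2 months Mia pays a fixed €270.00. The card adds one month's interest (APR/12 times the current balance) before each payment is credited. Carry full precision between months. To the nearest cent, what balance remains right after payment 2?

Monthly rate r = 27.7%/12 = 2.30833% = 0.0230833.
Each month: B ← B·(1+r) − €270.00.
Month 1: interest €37.23; balance after payment €1,380.28.
Month 2: interest €31.86; balance after payment €1,142.15.

€1,142.15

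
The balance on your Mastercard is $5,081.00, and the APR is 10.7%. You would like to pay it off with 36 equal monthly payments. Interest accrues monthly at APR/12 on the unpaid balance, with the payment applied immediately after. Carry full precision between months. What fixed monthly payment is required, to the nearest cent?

Monthly rate r = 10.7%/12 = 0.891667% = 0.00891667.
Level-payment amortization: P = B₀·r / (1 − (1+r)^(−n)) = 5081.00·0.00891667 / (1 − 1.00892^(−36)).
Denominator 1 − (1+r)^(−36) = 0.273543974.
P = 45.3056 / 0.273543974 ≈ 165.62.

$165.62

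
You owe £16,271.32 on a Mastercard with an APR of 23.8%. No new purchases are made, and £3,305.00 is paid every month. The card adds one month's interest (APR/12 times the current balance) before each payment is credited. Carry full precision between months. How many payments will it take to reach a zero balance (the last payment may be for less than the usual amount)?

Monthly rate r = 23.8%/12 = 1.98333% = 0.0198333.
Recurrence: B ← B·(1+r) − £3,305.00.
Month 1: interest £322.71; balance after payment £13,289.03.
Month 2: interest £263.57; balance after payment £10,247.60.
Month 3: interest £203.24; balance after payment £7,145.84.
Month 4: interest £141.73; balance after payment £3,982.57.
Month 5: interest £78.99; balance after payment £756.56.
Month 6: interest £15.01; balance after payment £0.00.

6 payments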